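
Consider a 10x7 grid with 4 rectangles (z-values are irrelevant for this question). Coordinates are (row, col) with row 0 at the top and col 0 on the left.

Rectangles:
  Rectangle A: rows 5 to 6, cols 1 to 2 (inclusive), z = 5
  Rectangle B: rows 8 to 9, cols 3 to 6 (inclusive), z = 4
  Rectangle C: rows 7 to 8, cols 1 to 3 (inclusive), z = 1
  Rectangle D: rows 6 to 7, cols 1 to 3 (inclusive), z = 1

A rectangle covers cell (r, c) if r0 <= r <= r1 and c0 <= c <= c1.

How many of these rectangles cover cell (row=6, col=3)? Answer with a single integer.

Answer: 1

Derivation:
Check cell (6,3):
  A: rows 5-6 cols 1-2 -> outside (col miss)
  B: rows 8-9 cols 3-6 -> outside (row miss)
  C: rows 7-8 cols 1-3 -> outside (row miss)
  D: rows 6-7 cols 1-3 -> covers
Count covering = 1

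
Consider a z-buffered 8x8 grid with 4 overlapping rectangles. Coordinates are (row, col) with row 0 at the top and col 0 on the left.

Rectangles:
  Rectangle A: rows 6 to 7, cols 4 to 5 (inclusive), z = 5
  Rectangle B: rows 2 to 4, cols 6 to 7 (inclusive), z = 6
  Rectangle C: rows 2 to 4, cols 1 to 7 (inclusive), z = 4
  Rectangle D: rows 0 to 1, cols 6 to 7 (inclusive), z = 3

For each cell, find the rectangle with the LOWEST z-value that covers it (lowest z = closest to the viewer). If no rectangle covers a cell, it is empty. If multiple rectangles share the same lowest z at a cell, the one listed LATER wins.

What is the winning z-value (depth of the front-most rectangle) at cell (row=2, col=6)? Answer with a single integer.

Answer: 4

Derivation:
Check cell (2,6):
  A: rows 6-7 cols 4-5 -> outside (row miss)
  B: rows 2-4 cols 6-7 z=6 -> covers; best now B (z=6)
  C: rows 2-4 cols 1-7 z=4 -> covers; best now C (z=4)
  D: rows 0-1 cols 6-7 -> outside (row miss)
Winner: C at z=4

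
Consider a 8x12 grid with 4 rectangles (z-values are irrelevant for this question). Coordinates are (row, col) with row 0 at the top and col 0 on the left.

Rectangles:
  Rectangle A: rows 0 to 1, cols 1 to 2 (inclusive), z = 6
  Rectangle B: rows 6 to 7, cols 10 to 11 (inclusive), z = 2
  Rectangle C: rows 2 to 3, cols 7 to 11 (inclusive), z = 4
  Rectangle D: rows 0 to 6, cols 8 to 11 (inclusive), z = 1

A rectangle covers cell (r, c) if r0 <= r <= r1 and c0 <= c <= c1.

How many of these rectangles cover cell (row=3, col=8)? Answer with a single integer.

Answer: 2

Derivation:
Check cell (3,8):
  A: rows 0-1 cols 1-2 -> outside (row miss)
  B: rows 6-7 cols 10-11 -> outside (row miss)
  C: rows 2-3 cols 7-11 -> covers
  D: rows 0-6 cols 8-11 -> covers
Count covering = 2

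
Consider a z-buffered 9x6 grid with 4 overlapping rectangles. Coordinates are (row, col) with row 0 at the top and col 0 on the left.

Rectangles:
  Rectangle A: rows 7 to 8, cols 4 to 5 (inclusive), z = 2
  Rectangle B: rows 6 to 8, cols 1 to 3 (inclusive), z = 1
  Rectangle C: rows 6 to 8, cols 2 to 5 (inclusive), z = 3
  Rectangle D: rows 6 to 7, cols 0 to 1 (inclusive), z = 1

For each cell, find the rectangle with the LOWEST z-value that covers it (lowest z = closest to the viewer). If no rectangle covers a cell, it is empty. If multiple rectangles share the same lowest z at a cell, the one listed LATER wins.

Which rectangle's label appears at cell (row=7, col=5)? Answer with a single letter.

Check cell (7,5):
  A: rows 7-8 cols 4-5 z=2 -> covers; best now A (z=2)
  B: rows 6-8 cols 1-3 -> outside (col miss)
  C: rows 6-8 cols 2-5 z=3 -> covers; best now A (z=2)
  D: rows 6-7 cols 0-1 -> outside (col miss)
Winner: A at z=2

Answer: A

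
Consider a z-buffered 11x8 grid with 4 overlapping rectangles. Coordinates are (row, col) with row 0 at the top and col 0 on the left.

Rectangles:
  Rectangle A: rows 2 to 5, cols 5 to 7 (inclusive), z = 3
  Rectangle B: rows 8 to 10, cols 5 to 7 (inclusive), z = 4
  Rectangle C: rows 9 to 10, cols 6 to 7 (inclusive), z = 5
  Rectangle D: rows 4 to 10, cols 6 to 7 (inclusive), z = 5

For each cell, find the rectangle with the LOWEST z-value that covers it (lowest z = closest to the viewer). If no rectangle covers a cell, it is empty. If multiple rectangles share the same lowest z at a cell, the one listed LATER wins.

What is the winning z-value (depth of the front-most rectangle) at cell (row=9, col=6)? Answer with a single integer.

Check cell (9,6):
  A: rows 2-5 cols 5-7 -> outside (row miss)
  B: rows 8-10 cols 5-7 z=4 -> covers; best now B (z=4)
  C: rows 9-10 cols 6-7 z=5 -> covers; best now B (z=4)
  D: rows 4-10 cols 6-7 z=5 -> covers; best now B (z=4)
Winner: B at z=4

Answer: 4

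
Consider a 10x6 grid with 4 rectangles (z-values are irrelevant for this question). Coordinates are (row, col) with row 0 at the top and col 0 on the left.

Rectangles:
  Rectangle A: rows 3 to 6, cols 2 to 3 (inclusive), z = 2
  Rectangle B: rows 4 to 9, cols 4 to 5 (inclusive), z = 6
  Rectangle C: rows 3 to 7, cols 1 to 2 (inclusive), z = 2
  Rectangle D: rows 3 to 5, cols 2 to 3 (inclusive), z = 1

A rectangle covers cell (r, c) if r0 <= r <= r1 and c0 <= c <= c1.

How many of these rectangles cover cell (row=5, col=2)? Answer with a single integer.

Check cell (5,2):
  A: rows 3-6 cols 2-3 -> covers
  B: rows 4-9 cols 4-5 -> outside (col miss)
  C: rows 3-7 cols 1-2 -> covers
  D: rows 3-5 cols 2-3 -> covers
Count covering = 3

Answer: 3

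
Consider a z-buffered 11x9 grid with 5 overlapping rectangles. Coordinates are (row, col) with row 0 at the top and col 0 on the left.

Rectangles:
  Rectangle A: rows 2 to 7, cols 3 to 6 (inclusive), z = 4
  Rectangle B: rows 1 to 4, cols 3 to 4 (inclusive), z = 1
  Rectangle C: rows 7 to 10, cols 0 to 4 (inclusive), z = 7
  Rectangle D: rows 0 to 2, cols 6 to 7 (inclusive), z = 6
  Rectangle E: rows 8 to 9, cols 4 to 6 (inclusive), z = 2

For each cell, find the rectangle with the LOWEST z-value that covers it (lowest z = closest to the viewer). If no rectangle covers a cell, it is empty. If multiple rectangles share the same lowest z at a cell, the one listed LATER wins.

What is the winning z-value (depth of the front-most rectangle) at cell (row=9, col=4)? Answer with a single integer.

Answer: 2

Derivation:
Check cell (9,4):
  A: rows 2-7 cols 3-6 -> outside (row miss)
  B: rows 1-4 cols 3-4 -> outside (row miss)
  C: rows 7-10 cols 0-4 z=7 -> covers; best now C (z=7)
  D: rows 0-2 cols 6-7 -> outside (row miss)
  E: rows 8-9 cols 4-6 z=2 -> covers; best now E (z=2)
Winner: E at z=2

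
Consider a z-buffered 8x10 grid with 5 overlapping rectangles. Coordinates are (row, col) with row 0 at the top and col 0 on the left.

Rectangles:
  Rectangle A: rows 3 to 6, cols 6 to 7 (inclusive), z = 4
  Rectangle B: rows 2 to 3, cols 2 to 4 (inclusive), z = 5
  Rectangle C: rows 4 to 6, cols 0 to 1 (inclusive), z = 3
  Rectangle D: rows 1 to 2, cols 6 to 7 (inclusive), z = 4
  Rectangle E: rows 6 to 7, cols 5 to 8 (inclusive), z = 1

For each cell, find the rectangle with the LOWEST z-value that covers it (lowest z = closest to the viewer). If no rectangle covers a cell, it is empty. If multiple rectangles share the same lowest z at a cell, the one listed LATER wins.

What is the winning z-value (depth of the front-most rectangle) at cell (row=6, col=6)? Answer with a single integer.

Check cell (6,6):
  A: rows 3-6 cols 6-7 z=4 -> covers; best now A (z=4)
  B: rows 2-3 cols 2-4 -> outside (row miss)
  C: rows 4-6 cols 0-1 -> outside (col miss)
  D: rows 1-2 cols 6-7 -> outside (row miss)
  E: rows 6-7 cols 5-8 z=1 -> covers; best now E (z=1)
Winner: E at z=1

Answer: 1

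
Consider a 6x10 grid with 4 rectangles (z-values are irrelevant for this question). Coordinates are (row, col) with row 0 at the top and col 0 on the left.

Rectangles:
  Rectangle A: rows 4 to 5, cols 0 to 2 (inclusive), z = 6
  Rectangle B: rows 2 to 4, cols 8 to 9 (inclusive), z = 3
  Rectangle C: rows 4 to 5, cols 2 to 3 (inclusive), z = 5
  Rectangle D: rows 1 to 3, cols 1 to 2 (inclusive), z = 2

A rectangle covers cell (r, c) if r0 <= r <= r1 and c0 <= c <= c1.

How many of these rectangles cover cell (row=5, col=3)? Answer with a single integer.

Check cell (5,3):
  A: rows 4-5 cols 0-2 -> outside (col miss)
  B: rows 2-4 cols 8-9 -> outside (row miss)
  C: rows 4-5 cols 2-3 -> covers
  D: rows 1-3 cols 1-2 -> outside (row miss)
Count covering = 1

Answer: 1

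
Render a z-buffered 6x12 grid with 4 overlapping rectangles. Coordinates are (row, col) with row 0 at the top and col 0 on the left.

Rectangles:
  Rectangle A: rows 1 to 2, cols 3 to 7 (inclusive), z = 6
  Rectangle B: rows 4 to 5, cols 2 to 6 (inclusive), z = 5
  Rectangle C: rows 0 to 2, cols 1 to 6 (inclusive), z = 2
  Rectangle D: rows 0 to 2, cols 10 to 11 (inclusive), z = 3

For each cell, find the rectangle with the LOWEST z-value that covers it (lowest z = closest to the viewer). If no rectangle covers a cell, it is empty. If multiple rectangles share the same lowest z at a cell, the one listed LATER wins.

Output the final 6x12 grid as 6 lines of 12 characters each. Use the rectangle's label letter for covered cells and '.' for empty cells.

.CCCCCC...DD
.CCCCCCA..DD
.CCCCCCA..DD
............
..BBBBB.....
..BBBBB.....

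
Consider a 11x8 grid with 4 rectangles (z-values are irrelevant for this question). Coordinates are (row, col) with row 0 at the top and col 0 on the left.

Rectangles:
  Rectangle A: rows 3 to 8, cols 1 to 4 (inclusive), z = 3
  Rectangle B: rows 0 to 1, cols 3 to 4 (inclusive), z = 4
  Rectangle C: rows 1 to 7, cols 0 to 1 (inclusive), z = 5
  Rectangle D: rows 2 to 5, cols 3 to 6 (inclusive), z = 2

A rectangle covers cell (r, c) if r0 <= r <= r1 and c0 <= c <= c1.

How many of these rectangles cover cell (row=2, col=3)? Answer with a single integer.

Check cell (2,3):
  A: rows 3-8 cols 1-4 -> outside (row miss)
  B: rows 0-1 cols 3-4 -> outside (row miss)
  C: rows 1-7 cols 0-1 -> outside (col miss)
  D: rows 2-5 cols 3-6 -> covers
Count covering = 1

Answer: 1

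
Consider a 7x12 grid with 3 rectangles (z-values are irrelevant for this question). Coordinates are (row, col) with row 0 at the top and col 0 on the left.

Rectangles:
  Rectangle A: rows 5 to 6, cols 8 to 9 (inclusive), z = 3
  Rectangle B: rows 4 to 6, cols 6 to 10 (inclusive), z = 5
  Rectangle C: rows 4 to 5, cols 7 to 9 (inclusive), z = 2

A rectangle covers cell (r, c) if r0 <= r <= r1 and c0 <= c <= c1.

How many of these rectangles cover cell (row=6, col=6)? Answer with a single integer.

Check cell (6,6):
  A: rows 5-6 cols 8-9 -> outside (col miss)
  B: rows 4-6 cols 6-10 -> covers
  C: rows 4-5 cols 7-9 -> outside (row miss)
Count covering = 1

Answer: 1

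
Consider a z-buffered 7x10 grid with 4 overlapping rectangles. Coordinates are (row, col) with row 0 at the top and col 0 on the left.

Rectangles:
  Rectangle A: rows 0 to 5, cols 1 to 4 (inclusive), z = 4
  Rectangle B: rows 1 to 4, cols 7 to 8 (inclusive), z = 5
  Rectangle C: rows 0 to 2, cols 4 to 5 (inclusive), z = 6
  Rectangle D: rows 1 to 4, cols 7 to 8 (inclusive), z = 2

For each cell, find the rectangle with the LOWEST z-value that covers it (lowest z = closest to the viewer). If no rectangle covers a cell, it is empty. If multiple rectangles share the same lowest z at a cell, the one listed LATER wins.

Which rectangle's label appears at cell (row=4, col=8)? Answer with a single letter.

Check cell (4,8):
  A: rows 0-5 cols 1-4 -> outside (col miss)
  B: rows 1-4 cols 7-8 z=5 -> covers; best now B (z=5)
  C: rows 0-2 cols 4-5 -> outside (row miss)
  D: rows 1-4 cols 7-8 z=2 -> covers; best now D (z=2)
Winner: D at z=2

Answer: D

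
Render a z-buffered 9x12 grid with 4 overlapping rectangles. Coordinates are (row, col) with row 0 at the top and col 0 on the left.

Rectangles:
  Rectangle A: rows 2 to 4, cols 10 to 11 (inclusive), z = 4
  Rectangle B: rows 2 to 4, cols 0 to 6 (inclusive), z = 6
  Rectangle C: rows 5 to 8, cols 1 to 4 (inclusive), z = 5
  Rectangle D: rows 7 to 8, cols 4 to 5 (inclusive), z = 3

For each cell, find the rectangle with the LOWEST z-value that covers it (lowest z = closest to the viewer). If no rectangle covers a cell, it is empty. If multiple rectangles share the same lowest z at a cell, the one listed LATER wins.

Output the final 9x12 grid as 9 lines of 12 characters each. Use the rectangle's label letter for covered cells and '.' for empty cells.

............
............
BBBBBBB...AA
BBBBBBB...AA
BBBBBBB...AA
.CCCC.......
.CCCC.......
.CCCDD......
.CCCDD......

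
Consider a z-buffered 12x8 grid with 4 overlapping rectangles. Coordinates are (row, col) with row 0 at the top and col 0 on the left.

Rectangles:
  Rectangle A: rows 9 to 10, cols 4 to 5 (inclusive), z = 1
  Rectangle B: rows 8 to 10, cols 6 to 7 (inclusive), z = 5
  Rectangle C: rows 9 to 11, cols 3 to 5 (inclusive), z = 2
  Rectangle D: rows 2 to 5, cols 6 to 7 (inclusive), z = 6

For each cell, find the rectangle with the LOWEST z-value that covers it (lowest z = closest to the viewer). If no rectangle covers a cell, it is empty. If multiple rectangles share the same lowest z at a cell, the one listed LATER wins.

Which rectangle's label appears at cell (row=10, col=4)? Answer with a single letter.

Answer: A

Derivation:
Check cell (10,4):
  A: rows 9-10 cols 4-5 z=1 -> covers; best now A (z=1)
  B: rows 8-10 cols 6-7 -> outside (col miss)
  C: rows 9-11 cols 3-5 z=2 -> covers; best now A (z=1)
  D: rows 2-5 cols 6-7 -> outside (row miss)
Winner: A at z=1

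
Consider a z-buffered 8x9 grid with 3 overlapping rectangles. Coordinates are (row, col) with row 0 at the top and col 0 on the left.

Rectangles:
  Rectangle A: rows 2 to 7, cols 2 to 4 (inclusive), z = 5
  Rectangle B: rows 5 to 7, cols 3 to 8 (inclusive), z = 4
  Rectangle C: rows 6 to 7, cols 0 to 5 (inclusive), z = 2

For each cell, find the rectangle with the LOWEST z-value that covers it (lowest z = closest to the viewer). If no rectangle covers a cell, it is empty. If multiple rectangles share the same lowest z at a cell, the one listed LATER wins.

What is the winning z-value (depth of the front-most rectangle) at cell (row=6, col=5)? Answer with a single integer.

Answer: 2

Derivation:
Check cell (6,5):
  A: rows 2-7 cols 2-4 -> outside (col miss)
  B: rows 5-7 cols 3-8 z=4 -> covers; best now B (z=4)
  C: rows 6-7 cols 0-5 z=2 -> covers; best now C (z=2)
Winner: C at z=2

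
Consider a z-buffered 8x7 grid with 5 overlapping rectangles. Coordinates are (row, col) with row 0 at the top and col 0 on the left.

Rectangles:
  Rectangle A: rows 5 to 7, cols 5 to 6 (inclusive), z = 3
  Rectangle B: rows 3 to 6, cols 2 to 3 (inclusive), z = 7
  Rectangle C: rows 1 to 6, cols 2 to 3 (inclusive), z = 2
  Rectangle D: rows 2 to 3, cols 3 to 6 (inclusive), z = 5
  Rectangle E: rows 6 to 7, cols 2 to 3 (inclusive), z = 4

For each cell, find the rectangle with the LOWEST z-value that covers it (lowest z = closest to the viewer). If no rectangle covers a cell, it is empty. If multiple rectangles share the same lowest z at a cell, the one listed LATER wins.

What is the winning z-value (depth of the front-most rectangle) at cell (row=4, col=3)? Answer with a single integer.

Check cell (4,3):
  A: rows 5-7 cols 5-6 -> outside (row miss)
  B: rows 3-6 cols 2-3 z=7 -> covers; best now B (z=7)
  C: rows 1-6 cols 2-3 z=2 -> covers; best now C (z=2)
  D: rows 2-3 cols 3-6 -> outside (row miss)
  E: rows 6-7 cols 2-3 -> outside (row miss)
Winner: C at z=2

Answer: 2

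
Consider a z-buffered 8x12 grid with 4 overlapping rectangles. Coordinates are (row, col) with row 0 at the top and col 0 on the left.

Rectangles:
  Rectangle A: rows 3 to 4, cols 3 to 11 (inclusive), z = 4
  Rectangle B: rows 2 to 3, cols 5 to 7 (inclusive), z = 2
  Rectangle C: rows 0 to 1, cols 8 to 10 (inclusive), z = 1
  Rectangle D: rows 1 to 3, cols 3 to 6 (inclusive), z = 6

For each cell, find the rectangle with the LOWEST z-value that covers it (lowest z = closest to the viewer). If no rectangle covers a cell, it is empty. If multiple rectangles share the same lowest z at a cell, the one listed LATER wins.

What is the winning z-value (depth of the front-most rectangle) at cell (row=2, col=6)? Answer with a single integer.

Answer: 2

Derivation:
Check cell (2,6):
  A: rows 3-4 cols 3-11 -> outside (row miss)
  B: rows 2-3 cols 5-7 z=2 -> covers; best now B (z=2)
  C: rows 0-1 cols 8-10 -> outside (row miss)
  D: rows 1-3 cols 3-6 z=6 -> covers; best now B (z=2)
Winner: B at z=2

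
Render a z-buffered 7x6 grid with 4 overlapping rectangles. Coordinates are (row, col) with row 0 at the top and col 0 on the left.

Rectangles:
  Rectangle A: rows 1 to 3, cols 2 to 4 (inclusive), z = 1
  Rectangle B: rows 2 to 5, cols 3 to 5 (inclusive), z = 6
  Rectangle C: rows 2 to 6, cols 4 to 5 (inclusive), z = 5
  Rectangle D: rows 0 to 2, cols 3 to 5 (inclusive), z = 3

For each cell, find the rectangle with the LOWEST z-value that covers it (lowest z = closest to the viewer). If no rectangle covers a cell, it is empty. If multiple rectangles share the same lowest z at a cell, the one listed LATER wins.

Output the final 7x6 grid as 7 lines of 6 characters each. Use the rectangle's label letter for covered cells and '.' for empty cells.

...DDD
..AAAD
..AAAD
..AAAC
...BCC
...BCC
....CC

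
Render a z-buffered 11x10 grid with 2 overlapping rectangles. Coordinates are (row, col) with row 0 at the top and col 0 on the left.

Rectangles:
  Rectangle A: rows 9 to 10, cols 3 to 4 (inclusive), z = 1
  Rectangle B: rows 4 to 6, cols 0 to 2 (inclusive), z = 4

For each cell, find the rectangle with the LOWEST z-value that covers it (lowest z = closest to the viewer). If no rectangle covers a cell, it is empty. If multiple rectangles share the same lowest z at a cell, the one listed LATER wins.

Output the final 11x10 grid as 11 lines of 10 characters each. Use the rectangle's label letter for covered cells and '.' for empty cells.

..........
..........
..........
..........
BBB.......
BBB.......
BBB.......
..........
..........
...AA.....
...AA.....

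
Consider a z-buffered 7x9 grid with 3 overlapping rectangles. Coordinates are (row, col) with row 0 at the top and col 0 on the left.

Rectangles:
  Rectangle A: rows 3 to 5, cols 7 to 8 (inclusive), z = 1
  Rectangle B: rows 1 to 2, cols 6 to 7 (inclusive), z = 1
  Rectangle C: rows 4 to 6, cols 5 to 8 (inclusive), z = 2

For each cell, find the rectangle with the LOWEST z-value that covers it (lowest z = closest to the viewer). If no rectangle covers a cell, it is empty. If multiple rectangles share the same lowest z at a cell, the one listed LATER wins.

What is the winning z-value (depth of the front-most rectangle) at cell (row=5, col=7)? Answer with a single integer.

Check cell (5,7):
  A: rows 3-5 cols 7-8 z=1 -> covers; best now A (z=1)
  B: rows 1-2 cols 6-7 -> outside (row miss)
  C: rows 4-6 cols 5-8 z=2 -> covers; best now A (z=1)
Winner: A at z=1

Answer: 1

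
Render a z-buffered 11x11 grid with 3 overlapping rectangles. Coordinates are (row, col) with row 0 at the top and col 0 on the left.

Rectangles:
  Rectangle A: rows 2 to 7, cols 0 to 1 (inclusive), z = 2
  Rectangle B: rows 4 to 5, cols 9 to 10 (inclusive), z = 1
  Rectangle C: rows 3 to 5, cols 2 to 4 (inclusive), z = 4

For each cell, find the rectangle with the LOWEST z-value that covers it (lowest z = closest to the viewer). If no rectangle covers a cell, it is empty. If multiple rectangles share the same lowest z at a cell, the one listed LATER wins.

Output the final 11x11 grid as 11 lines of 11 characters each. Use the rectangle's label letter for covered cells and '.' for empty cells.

...........
...........
AA.........
AACCC......
AACCC....BB
AACCC....BB
AA.........
AA.........
...........
...........
...........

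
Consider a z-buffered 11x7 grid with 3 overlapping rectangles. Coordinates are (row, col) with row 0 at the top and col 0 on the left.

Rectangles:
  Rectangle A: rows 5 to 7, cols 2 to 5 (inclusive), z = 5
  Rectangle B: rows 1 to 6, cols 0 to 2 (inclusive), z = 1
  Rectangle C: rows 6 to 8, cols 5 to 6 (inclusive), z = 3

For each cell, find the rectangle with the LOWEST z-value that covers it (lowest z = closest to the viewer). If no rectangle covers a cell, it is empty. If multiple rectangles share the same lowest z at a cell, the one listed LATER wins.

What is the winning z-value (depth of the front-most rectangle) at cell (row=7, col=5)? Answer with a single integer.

Check cell (7,5):
  A: rows 5-7 cols 2-5 z=5 -> covers; best now A (z=5)
  B: rows 1-6 cols 0-2 -> outside (row miss)
  C: rows 6-8 cols 5-6 z=3 -> covers; best now C (z=3)
Winner: C at z=3

Answer: 3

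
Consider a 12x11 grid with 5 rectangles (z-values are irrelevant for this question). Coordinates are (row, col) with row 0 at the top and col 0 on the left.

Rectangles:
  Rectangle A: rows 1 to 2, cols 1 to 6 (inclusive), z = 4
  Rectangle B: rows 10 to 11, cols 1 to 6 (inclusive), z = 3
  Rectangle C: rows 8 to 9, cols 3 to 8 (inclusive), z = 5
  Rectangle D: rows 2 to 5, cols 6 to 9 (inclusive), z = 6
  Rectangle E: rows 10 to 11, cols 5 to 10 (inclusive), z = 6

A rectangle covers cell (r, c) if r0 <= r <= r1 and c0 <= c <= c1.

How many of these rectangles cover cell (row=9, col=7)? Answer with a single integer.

Check cell (9,7):
  A: rows 1-2 cols 1-6 -> outside (row miss)
  B: rows 10-11 cols 1-6 -> outside (row miss)
  C: rows 8-9 cols 3-8 -> covers
  D: rows 2-5 cols 6-9 -> outside (row miss)
  E: rows 10-11 cols 5-10 -> outside (row miss)
Count covering = 1

Answer: 1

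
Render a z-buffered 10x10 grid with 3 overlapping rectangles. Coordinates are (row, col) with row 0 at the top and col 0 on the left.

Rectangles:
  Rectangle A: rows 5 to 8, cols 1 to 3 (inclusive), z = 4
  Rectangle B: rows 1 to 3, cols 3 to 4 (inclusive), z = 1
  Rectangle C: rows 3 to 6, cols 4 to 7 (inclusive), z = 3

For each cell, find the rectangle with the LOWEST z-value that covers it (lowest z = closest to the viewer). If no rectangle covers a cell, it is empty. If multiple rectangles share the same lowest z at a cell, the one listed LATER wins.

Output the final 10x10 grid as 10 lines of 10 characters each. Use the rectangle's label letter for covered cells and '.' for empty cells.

..........
...BB.....
...BB.....
...BBCCC..
....CCCC..
.AAACCCC..
.AAACCCC..
.AAA......
.AAA......
..........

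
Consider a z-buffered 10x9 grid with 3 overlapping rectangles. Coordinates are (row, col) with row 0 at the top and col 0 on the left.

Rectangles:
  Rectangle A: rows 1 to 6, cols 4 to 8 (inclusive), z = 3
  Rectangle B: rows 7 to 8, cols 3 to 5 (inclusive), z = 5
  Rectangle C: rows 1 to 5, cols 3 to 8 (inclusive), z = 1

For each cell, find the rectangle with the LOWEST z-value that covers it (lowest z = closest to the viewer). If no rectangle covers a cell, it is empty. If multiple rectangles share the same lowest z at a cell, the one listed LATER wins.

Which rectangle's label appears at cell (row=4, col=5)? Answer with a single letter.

Check cell (4,5):
  A: rows 1-6 cols 4-8 z=3 -> covers; best now A (z=3)
  B: rows 7-8 cols 3-5 -> outside (row miss)
  C: rows 1-5 cols 3-8 z=1 -> covers; best now C (z=1)
Winner: C at z=1

Answer: C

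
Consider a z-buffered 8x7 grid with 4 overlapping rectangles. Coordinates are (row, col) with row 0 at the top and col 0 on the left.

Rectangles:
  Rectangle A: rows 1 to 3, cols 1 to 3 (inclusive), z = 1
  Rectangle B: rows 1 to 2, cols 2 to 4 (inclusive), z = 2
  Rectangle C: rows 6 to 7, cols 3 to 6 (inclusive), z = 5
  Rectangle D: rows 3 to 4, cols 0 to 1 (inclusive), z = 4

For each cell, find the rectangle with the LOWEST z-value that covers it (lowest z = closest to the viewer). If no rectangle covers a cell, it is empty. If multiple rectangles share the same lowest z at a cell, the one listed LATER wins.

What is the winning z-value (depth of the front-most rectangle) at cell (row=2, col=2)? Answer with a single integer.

Answer: 1

Derivation:
Check cell (2,2):
  A: rows 1-3 cols 1-3 z=1 -> covers; best now A (z=1)
  B: rows 1-2 cols 2-4 z=2 -> covers; best now A (z=1)
  C: rows 6-7 cols 3-6 -> outside (row miss)
  D: rows 3-4 cols 0-1 -> outside (row miss)
Winner: A at z=1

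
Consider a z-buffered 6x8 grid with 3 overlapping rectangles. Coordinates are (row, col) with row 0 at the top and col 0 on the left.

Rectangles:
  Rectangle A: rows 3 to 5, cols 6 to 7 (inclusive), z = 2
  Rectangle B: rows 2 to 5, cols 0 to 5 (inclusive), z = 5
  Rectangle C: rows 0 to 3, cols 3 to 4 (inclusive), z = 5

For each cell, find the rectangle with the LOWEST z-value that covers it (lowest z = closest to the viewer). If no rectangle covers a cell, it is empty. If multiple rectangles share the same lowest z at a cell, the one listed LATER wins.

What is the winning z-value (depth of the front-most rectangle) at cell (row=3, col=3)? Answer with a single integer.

Answer: 5

Derivation:
Check cell (3,3):
  A: rows 3-5 cols 6-7 -> outside (col miss)
  B: rows 2-5 cols 0-5 z=5 -> covers; best now B (z=5)
  C: rows 0-3 cols 3-4 z=5 -> covers; best now C (z=5)
Winner: C at z=5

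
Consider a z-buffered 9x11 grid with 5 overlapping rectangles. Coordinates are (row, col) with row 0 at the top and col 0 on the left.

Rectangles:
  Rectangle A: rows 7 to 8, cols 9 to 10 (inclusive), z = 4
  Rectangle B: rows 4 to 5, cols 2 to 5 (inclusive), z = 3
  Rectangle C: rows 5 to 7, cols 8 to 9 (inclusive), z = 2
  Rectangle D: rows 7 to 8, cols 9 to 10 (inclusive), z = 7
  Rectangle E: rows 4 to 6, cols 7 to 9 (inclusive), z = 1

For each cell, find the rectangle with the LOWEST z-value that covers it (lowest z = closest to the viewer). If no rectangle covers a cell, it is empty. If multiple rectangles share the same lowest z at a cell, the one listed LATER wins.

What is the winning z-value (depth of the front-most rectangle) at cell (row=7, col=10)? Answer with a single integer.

Check cell (7,10):
  A: rows 7-8 cols 9-10 z=4 -> covers; best now A (z=4)
  B: rows 4-5 cols 2-5 -> outside (row miss)
  C: rows 5-7 cols 8-9 -> outside (col miss)
  D: rows 7-8 cols 9-10 z=7 -> covers; best now A (z=4)
  E: rows 4-6 cols 7-9 -> outside (row miss)
Winner: A at z=4

Answer: 4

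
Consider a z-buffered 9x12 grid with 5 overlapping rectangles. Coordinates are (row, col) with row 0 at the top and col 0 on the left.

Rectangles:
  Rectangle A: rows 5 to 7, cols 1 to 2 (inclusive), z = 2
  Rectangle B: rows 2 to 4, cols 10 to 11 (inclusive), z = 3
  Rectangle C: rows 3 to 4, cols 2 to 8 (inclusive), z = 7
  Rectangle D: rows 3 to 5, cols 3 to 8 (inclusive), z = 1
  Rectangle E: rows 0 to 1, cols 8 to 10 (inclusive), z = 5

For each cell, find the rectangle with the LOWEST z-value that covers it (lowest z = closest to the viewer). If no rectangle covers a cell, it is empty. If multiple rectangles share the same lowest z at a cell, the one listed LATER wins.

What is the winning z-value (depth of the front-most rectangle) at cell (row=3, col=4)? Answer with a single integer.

Answer: 1

Derivation:
Check cell (3,4):
  A: rows 5-7 cols 1-2 -> outside (row miss)
  B: rows 2-4 cols 10-11 -> outside (col miss)
  C: rows 3-4 cols 2-8 z=7 -> covers; best now C (z=7)
  D: rows 3-5 cols 3-8 z=1 -> covers; best now D (z=1)
  E: rows 0-1 cols 8-10 -> outside (row miss)
Winner: D at z=1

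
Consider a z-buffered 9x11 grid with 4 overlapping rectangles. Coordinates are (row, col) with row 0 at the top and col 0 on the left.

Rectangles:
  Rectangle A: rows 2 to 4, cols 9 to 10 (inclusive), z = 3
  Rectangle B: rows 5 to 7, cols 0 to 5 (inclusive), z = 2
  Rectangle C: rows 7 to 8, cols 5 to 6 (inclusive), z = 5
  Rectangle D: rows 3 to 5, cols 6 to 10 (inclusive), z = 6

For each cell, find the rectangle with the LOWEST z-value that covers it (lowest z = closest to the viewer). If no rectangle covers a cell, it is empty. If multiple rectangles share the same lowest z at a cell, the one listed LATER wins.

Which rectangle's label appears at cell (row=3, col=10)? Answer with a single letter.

Check cell (3,10):
  A: rows 2-4 cols 9-10 z=3 -> covers; best now A (z=3)
  B: rows 5-7 cols 0-5 -> outside (row miss)
  C: rows 7-8 cols 5-6 -> outside (row miss)
  D: rows 3-5 cols 6-10 z=6 -> covers; best now A (z=3)
Winner: A at z=3

Answer: A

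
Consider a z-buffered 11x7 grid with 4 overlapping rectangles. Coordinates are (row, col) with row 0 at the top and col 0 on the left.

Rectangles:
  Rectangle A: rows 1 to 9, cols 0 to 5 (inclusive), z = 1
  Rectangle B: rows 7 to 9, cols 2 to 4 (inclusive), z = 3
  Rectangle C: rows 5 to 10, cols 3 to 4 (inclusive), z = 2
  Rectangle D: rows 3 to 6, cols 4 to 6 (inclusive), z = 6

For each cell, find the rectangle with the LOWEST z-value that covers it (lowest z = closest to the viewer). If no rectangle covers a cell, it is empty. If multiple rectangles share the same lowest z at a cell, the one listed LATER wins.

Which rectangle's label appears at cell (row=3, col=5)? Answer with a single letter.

Answer: A

Derivation:
Check cell (3,5):
  A: rows 1-9 cols 0-5 z=1 -> covers; best now A (z=1)
  B: rows 7-9 cols 2-4 -> outside (row miss)
  C: rows 5-10 cols 3-4 -> outside (row miss)
  D: rows 3-6 cols 4-6 z=6 -> covers; best now A (z=1)
Winner: A at z=1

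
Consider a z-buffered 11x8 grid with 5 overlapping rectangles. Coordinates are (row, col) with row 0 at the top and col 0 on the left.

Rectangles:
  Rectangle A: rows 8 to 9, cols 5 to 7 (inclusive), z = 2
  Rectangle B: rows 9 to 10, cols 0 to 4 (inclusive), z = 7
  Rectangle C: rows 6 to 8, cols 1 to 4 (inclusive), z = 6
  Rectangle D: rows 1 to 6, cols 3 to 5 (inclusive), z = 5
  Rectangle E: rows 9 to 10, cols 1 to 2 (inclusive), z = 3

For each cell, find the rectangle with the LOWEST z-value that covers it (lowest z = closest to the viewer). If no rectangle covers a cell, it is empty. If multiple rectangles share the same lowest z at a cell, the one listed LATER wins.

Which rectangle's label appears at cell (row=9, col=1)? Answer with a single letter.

Answer: E

Derivation:
Check cell (9,1):
  A: rows 8-9 cols 5-7 -> outside (col miss)
  B: rows 9-10 cols 0-4 z=7 -> covers; best now B (z=7)
  C: rows 6-8 cols 1-4 -> outside (row miss)
  D: rows 1-6 cols 3-5 -> outside (row miss)
  E: rows 9-10 cols 1-2 z=3 -> covers; best now E (z=3)
Winner: E at z=3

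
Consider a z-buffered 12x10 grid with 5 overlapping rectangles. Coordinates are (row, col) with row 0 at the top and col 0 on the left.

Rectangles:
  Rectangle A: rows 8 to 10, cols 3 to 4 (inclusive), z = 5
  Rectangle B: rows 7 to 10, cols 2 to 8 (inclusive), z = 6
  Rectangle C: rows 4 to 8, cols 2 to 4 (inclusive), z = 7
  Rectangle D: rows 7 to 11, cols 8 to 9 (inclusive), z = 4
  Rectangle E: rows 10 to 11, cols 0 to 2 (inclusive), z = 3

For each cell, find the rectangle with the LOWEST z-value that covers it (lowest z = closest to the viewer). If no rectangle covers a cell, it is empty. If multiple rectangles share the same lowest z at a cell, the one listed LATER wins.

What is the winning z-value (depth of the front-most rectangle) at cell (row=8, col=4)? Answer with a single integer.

Answer: 5

Derivation:
Check cell (8,4):
  A: rows 8-10 cols 3-4 z=5 -> covers; best now A (z=5)
  B: rows 7-10 cols 2-8 z=6 -> covers; best now A (z=5)
  C: rows 4-8 cols 2-4 z=7 -> covers; best now A (z=5)
  D: rows 7-11 cols 8-9 -> outside (col miss)
  E: rows 10-11 cols 0-2 -> outside (row miss)
Winner: A at z=5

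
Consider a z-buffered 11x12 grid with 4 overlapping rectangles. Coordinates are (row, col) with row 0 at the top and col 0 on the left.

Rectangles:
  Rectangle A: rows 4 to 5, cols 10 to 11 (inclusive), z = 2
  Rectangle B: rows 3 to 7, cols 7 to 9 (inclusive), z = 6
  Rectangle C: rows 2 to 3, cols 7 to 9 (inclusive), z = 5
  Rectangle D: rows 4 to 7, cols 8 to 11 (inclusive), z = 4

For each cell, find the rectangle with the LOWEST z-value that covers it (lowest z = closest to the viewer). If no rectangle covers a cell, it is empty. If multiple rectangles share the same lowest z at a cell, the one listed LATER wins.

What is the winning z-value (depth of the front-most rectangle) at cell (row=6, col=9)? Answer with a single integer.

Answer: 4

Derivation:
Check cell (6,9):
  A: rows 4-5 cols 10-11 -> outside (row miss)
  B: rows 3-7 cols 7-9 z=6 -> covers; best now B (z=6)
  C: rows 2-3 cols 7-9 -> outside (row miss)
  D: rows 4-7 cols 8-11 z=4 -> covers; best now D (z=4)
Winner: D at z=4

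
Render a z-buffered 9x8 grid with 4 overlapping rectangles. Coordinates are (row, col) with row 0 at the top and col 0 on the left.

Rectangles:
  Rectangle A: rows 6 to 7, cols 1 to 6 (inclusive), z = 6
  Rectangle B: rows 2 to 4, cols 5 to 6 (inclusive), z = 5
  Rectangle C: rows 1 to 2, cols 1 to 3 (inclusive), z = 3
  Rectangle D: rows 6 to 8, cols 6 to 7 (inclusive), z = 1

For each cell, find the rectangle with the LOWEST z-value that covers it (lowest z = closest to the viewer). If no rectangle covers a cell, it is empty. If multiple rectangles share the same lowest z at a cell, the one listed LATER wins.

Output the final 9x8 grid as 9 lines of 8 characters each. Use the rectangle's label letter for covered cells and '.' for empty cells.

........
.CCC....
.CCC.BB.
.....BB.
.....BB.
........
.AAAAADD
.AAAAADD
......DD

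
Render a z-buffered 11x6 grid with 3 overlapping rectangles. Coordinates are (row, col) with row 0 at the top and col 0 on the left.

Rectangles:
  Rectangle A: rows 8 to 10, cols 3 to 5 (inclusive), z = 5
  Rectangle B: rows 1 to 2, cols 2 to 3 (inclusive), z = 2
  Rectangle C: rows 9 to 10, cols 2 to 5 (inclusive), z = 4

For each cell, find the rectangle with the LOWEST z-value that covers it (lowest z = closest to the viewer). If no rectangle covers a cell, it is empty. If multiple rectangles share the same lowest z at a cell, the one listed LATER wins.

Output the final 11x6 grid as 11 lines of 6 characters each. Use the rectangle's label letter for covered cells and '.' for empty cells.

......
..BB..
..BB..
......
......
......
......
......
...AAA
..CCCC
..CCCC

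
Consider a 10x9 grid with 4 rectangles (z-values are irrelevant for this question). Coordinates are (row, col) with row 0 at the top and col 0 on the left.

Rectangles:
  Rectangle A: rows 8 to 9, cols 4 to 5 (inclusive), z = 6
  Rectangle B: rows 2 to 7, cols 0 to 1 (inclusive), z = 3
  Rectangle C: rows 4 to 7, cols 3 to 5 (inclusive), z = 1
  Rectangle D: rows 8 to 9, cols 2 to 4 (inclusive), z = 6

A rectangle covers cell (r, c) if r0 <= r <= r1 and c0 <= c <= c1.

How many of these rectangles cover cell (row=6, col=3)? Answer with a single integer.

Answer: 1

Derivation:
Check cell (6,3):
  A: rows 8-9 cols 4-5 -> outside (row miss)
  B: rows 2-7 cols 0-1 -> outside (col miss)
  C: rows 4-7 cols 3-5 -> covers
  D: rows 8-9 cols 2-4 -> outside (row miss)
Count covering = 1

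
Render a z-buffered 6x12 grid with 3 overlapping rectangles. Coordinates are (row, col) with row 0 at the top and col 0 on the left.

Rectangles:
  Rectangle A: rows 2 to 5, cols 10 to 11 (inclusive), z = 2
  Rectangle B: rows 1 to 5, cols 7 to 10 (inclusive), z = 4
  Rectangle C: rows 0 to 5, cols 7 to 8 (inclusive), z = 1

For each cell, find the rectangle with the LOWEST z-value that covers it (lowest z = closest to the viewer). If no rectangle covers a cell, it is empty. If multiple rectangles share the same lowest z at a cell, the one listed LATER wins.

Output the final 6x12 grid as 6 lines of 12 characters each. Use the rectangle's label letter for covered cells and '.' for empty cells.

.......CC...
.......CCBB.
.......CCBAA
.......CCBAA
.......CCBAA
.......CCBAA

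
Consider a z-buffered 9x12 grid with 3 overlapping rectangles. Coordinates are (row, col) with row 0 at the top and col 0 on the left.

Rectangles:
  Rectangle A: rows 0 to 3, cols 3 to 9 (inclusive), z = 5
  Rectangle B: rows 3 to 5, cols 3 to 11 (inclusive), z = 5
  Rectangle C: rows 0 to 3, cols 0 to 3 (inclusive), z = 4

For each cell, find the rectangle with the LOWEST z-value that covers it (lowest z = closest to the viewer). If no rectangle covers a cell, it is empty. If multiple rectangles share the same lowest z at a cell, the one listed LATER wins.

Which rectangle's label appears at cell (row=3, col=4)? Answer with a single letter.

Answer: B

Derivation:
Check cell (3,4):
  A: rows 0-3 cols 3-9 z=5 -> covers; best now A (z=5)
  B: rows 3-5 cols 3-11 z=5 -> covers; best now B (z=5)
  C: rows 0-3 cols 0-3 -> outside (col miss)
Winner: B at z=5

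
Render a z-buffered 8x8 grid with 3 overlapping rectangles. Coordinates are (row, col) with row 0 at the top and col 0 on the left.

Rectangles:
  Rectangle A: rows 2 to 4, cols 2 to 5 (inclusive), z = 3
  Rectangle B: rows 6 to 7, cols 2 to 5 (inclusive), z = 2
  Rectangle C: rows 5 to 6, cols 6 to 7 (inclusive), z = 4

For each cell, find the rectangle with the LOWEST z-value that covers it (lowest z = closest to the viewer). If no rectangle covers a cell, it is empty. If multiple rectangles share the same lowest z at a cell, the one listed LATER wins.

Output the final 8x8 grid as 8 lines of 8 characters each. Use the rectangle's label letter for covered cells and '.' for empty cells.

........
........
..AAAA..
..AAAA..
..AAAA..
......CC
..BBBBCC
..BBBB..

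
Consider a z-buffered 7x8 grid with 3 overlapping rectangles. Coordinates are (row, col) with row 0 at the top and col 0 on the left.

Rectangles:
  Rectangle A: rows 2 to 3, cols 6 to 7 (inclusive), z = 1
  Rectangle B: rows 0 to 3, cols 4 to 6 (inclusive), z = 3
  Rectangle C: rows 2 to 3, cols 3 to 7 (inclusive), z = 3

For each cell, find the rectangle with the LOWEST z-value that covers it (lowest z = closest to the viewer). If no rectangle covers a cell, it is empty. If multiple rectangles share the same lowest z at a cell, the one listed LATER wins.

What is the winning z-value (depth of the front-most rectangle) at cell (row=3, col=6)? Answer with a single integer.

Answer: 1

Derivation:
Check cell (3,6):
  A: rows 2-3 cols 6-7 z=1 -> covers; best now A (z=1)
  B: rows 0-3 cols 4-6 z=3 -> covers; best now A (z=1)
  C: rows 2-3 cols 3-7 z=3 -> covers; best now A (z=1)
Winner: A at z=1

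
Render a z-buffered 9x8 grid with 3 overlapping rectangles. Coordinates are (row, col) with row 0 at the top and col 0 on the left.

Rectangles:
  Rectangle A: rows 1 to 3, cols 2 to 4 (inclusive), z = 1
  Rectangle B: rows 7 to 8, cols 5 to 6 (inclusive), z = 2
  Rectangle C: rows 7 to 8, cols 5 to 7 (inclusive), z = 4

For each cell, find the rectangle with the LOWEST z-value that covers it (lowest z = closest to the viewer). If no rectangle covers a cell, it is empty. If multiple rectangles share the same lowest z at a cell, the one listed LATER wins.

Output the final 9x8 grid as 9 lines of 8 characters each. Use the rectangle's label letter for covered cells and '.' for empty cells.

........
..AAA...
..AAA...
..AAA...
........
........
........
.....BBC
.....BBC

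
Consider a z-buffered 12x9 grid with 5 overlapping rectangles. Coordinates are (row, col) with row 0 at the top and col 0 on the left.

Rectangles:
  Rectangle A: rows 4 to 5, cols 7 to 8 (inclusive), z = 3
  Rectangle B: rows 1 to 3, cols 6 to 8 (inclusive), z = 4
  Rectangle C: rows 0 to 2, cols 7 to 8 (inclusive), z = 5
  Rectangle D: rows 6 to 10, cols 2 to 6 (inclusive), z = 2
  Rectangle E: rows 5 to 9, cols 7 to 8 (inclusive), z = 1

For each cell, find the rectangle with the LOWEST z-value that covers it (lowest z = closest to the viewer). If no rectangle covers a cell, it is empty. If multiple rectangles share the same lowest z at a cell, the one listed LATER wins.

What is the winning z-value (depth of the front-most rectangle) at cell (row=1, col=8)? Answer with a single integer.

Answer: 4

Derivation:
Check cell (1,8):
  A: rows 4-5 cols 7-8 -> outside (row miss)
  B: rows 1-3 cols 6-8 z=4 -> covers; best now B (z=4)
  C: rows 0-2 cols 7-8 z=5 -> covers; best now B (z=4)
  D: rows 6-10 cols 2-6 -> outside (row miss)
  E: rows 5-9 cols 7-8 -> outside (row miss)
Winner: B at z=4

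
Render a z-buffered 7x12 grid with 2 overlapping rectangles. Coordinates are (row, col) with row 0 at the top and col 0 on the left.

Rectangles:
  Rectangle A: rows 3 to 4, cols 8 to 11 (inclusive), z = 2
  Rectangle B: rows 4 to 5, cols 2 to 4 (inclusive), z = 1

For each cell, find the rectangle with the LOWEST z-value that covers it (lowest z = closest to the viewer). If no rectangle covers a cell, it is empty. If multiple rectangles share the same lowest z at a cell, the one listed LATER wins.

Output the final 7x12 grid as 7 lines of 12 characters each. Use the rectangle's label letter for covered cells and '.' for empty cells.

............
............
............
........AAAA
..BBB...AAAA
..BBB.......
............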